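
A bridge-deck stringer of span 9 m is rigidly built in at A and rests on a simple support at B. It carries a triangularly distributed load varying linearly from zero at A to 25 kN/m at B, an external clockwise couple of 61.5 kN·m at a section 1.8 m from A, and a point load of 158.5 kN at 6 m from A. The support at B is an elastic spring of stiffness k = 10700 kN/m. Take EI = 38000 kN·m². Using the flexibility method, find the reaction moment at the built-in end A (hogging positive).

Choose R_B as the redundant. The primary structure is the cantilever fixed at A.
Deflection at B on the released cantilever, summing each load's contribution:
  triangular load, peak 25 at the free end: 11w₀L⁴/(120EI) = 15036/EI
  clockwise couple 61.5 at a = 1.8: M₀a(2L − a)/(2EI) = 896.7/EI
  point load 158.5 at a = 6: Pa²(3L − a)/(6EI) = 19971/EI
  δ_0 = 35903/EI
Flexibility coefficient — unit upward force at B: δ_{BB} = L³/(3EI) = 243/EI.
With EI = 38000 kN·m²: δ_0 = 0.94482 m and δ_{BB} = 0.006395 m/kN.
Compatibility — the spring shortens by R_B/k under the reaction it provides: δ_0 − R_B·δ_{BB} = R_B/k. With 1/k = 0.000093 m/kN, R_B = δ_0 / (δ_{BB} + 1/k) = 0.94482 / (0.006395 + 0.000093) = 145.6 kN.
Moment equilibrium about A: M_A = Σ(load moments about A) − R_B·L = 1688 − 145.6×9 = 376.9 kN·m.

M_A = 376.9 kN·m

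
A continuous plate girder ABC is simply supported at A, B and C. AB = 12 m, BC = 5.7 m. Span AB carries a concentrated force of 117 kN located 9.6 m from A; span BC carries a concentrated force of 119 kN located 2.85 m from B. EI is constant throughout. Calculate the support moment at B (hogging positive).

M_B = 178 kN·m

Insert a hinge at B; M_B is the redundant, and each span becomes simply supported.
Discontinuity in slope at B on the released structure — sum the simple-span end rotations:
  span AB: point load 117 at a = 9.6: Pab(L + a)/(6LEI) = 808.7/EI
  span BC: point load 119 at a = 2.85: Pab(L + b)/(6LEI) = 241.6/EI
  relative rotation θ_0 = (808.7 + 241.6)/EI = 1050/EI
A unit hogging moment at B produces rotation L₁/(3EI) + L₂/(3EI) = 5.9/EI.
Slope continuity at B: θ_0 = M_B·5.9/EI, so M_B = 1050/5.9 = 178 kN·m (hogging).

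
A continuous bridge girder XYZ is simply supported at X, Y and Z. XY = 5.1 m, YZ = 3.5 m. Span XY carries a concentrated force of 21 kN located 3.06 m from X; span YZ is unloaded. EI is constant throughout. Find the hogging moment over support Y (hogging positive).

Insert a hinge at Y; M_Y is the redundant, and each span becomes simply supported.
Rotations at Y on the released spans (each span's end-slope, ×1/EI):
  span XY: point load 21 at a = 3.06: Pab(L + a)/(6LEI) = 34.96/EI
  relative rotation θ_0 = (34.96 + 0)/EI = 34.96/EI
A unit hogging moment at Y produces rotation L₁/(3EI) + L₂/(3EI) = 2.867/EI.
Slope continuity at Y: θ_0 = M_Y·2.867/EI, so M_Y = 34.96/2.867 = 12.19 kN·m (hogging).

M_Y = 12.19 kN·m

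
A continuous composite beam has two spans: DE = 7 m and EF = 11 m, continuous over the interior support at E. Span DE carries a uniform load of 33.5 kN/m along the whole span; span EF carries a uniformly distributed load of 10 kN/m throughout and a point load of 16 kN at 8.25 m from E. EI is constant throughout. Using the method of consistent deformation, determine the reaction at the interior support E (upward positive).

Insert a hinge at E; M_E is the redundant, and each span becomes simply supported.
Rotations at E on the released spans (each span's end-slope, ×1/EI):
  span DE: UDL 33.5: wL³/(24EI) = 478.8/EI
  span EF: UDL 10: wL³/(24EI) = 554.6/EI
  span EF: point load 16 at a = 8.25: Pab(L + b)/(6LEI) = 75.62/EI
  relative rotation θ_0 = (478.8 + 630.2)/EI = 1109/EI
A unit hogging moment at E produces rotation L₁/(3EI) + L₂/(3EI) = 6/EI.
Slope continuity at E: θ_0 = M_E·6/EI, so M_E = 1109/6 = 184.8 kN·m (hogging).
Span DE, ΣM about D with M_E applied at E: R_E^{DE}·7 = 820.8 + 184.8, so R_E^{DE} = 143.7 kN and R_D = 234.5 − 143.7 = 90.85 kN.
Span EF, ΣM about F: R_E^{EF}·11 = 649 + 184.8, so R_E^{EF} = 75.8 kN and R_F = 126 − 75.8 = 50.2 kN.
R_E = 143.7 + 75.8 = 219.5 kN.

R_E = 219.5 kN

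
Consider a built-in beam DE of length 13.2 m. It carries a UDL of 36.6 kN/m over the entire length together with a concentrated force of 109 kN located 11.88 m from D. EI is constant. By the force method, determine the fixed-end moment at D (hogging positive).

Release both end moments; the primary structure is a simply-supported span DE with redundants M_D and M_E.
End rotations of the released simple span under the applied load (×1/EI):
  at D: UDL 36.6: wL³/(24EI) = 3507/EI
  at E: UDL 36.6: wL³/(24EI) = 3507/EI
  at D: point load 109 at a = 11.88: Pab(L + b)/(6LEI) = 313.4/EI
  at E: point load 109 at a = 11.88: Pab(L + a)/(6LEI) = 541.3/EI
  θ_D0 = 3821/EI,  θ_E0 = 4049/EI
Flexibility coefficients: a unit moment at one end gives L/(3EI) there and L/(6EI) at the far end, so f₁₁ = f₂₂ = 4.4/EI and f₁₂ = f₂₁ = 2.2/EI.
Compatibility — zero rotation at each built-in end:
  4.4 M_D + 2.2 M_E = 3821
  2.2 M_D + 4.4 M_E = 4049
Solving the pair gives M_D = 544.4 kN·m and M_E = 648 kN·m (hogging).

M_D = 544.4 kN·m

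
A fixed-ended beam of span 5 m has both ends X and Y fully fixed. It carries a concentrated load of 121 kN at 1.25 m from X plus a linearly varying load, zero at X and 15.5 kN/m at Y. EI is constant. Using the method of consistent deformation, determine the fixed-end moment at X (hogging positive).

Release both end moments; the primary structure is a simply-supported span XY with redundants M_X and M_Y.
End rotations of the released simple span under the applied load (×1/EI):
  at X: point load 121 at a = 1.25: Pab(L + b)/(6LEI) = 165.4/EI
  at Y: point load 121 at a = 1.25: Pab(L + a)/(6LEI) = 118.2/EI
  at X: triangular load, peak 15.5: 7w₀L³/(360EI) = 37.67/EI
  at Y: triangular load, peak 15.5: w₀L³/(45EI) = 43.06/EI
  θ_X0 = 203.1/EI,  θ_Y0 = 161.2/EI
Flexibility coefficients: a unit moment at one end gives L/(3EI) there and L/(6EI) at the far end, so f₁₁ = f₂₂ = 1.667/EI and f₁₂ = f₂₁ = 0.8333/EI.
Compatibility — zero rotation at each built-in end:
  1.667 M_X + 0.8333 M_Y = 203.1
  0.8333 M_X + 1.667 M_Y = 161.2
Solving the pair gives M_X = 97.99 kN·m and M_Y = 47.73 kN·m (hogging).

M_X = 97.99 kN·m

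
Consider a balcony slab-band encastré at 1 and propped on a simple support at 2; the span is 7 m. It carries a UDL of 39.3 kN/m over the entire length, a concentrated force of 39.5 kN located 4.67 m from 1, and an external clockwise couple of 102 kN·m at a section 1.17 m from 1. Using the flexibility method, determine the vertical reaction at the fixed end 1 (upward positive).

Choose R_2 as the redundant. The primary structure is the cantilever fixed at 1.
Deflection at 2 on the released cantilever, summing each load's contribution:
  UDL 39.3: wL⁴/(8EI) = 11795/EI
  point load 39.5 at a = 4.67: Pa²(3L − a)/(6EI) = 2345/EI
  clockwise couple 102 at a = 1.17: M₀a(2L − a)/(2EI) = 765.6/EI
  δ_0 = 14905/EI
Tip deflection under a unit load at 2: L³/(3EI) = 114.3/EI.
The prop prevents deflection at 2: R_2 = δ_0/δ_{22} = 14905/114.3 = 130.4 kN.
Vertical equilibrium: R_1 = ΣP − R_2 = 314.6 − 130.4 = 184.2 kN.

R_1 = 184.2 kN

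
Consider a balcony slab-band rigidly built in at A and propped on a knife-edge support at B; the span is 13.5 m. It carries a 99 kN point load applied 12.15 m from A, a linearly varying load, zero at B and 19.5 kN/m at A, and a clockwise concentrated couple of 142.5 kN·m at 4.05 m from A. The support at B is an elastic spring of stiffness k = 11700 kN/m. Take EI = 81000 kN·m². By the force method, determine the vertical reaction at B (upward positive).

R_B = 117.6 kN

Release the roller at B. Primary structure: cantilever fixed at A.
Free-end deflection of the primary structure under the applied loading (downward +):
  point load 99 at a = 12.15: Pa²(3L − a)/(6EI) = 69054/EI
  triangular load, peak 19.5 at the fixed end: w₀L⁴/(30EI) = 21590/EI
  clockwise couple 142.5 at a = 4.05: M₀a(2L − a)/(2EI) = 6623/EI
  δ_0 = 97266/EI
Flexibility coefficient — unit upward force at B: δ_{BB} = L³/(3EI) = 820.1/EI.
With EI = 81000 kN·m²: δ_0 = 1.2008 m and δ_{BB} = 0.010125 m/kN.
Compatibility — the spring shortens by R_B/k under the reaction it provides: δ_0 − R_B·δ_{BB} = R_B/k. With 1/k = 0.000085 m/kN, R_B = δ_0 / (δ_{BB} + 1/k) = 1.2008 / (0.010125 + 0.000085) = 117.6 kN.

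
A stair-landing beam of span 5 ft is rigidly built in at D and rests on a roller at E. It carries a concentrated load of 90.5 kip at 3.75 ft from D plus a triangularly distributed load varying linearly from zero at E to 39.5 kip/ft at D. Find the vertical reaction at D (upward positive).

Remove the prop at E; the released (primary) structure is a cantilever built in at D.
Downward deflection at the released point E due to the loads:
  point load 90.5 at a = 3.75: Pa²(3L − a)/(6EI) = 2386/EI
  triangular load, peak 39.5 at the fixed end: w₀L⁴/(30EI) = 822.9/EI
  δ_0 = 3209/EI
Tip deflection under a unit load at E: L³/(3EI) = 41.67/EI.
Compatibility at E: δ_0 − R_E·δ_{EE} = 0, so R_E = 3209/41.67 = 77.02 kip.
Vertical equilibrium: R_D = ΣP − R_E = 189.2 − 77.02 = 112.2 kip.

R_D = 112.2 kip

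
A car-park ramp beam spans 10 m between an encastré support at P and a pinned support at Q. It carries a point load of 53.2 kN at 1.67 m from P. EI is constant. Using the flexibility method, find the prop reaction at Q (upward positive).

R_Q = 2.102 kN

Remove the prop at Q; the released (primary) structure is a cantilever built in at P.
Free-end deflection of the primary structure under the applied loading (downward +):
  point load 53.2 at a = 1.67: Pa²(3L − a)/(6EI) = 700.6/EI
Tip deflection under a unit load at Q: L³/(3EI) = 333.3/EI.
The prop prevents deflection at Q: R_Q = δ_0/δ_{QQ} = 700.6/333.3 = 2.102 kN.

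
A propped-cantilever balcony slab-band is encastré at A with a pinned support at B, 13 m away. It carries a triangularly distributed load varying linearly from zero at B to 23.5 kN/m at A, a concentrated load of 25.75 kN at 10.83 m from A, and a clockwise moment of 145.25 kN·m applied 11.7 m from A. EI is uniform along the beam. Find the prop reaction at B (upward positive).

R_B = 66.5 kN

Take the reaction at B as the redundant and release it; the primary structure is a cantilever fixed at A.
Downward deflection at the released point B due to the loads:
  triangular load, peak 23.5 at the fixed end: w₀L⁴/(30EI) = 22373/EI
  point load 25.75 at a = 10.83: Pa²(3L − a)/(6EI) = 14180/EI
  clockwise couple 145.25 at a = 11.7: M₀a(2L − a)/(2EI) = 12151/EI
  δ_0 = 48703/EI
Tip deflection under a unit load at B: L³/(3EI) = 732.3/EI.
The prop prevents deflection at B: R_B = δ_0/δ_{BB} = 48703/732.3 = 66.5 kN.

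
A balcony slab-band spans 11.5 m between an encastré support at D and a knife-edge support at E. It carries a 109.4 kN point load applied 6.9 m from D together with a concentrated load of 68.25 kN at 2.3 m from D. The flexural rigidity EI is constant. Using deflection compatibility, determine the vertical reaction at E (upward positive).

R_E = 51.08 kN

Remove the prop at E; the released (primary) structure is a cantilever built in at D.
Primary-structure tip deflection at E by superposition:
  point load 109.4 at a = 6.9: Pa²(3L − a)/(6EI) = 23959/EI
  point load 68.25 at a = 2.3: Pa²(3L − a)/(6EI) = 1938/EI
  δ_0 = 25897/EI
Flexibility coefficient — unit upward force at E: δ_{EE} = L³/(3EI) = 507/EI.
Compatibility at E: δ_0 − R_E·δ_{EE} = 0, so R_E = 25897/507 = 51.08 kN.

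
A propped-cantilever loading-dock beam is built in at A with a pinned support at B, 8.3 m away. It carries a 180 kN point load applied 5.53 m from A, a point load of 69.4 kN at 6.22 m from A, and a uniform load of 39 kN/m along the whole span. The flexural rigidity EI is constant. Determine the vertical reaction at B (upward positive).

Take the reaction at B as the redundant and release it; the primary structure is a cantilever fixed at A.
Deflection at B on the released cantilever, summing each load's contribution:
  point load 180 at a = 5.53: Pa²(3L − a)/(6EI) = 17771/EI
  point load 69.4 at a = 6.22: Pa²(3L − a)/(6EI) = 8359/EI
  UDL 39: wL⁴/(8EI) = 23136/EI
  δ_0 = 49266/EI
Tip deflection under a unit load at B: L³/(3EI) = 190.6/EI.
The prop prevents deflection at B: R_B = δ_0/δ_{BB} = 49266/190.6 = 258.5 kN.

R_B = 258.5 kN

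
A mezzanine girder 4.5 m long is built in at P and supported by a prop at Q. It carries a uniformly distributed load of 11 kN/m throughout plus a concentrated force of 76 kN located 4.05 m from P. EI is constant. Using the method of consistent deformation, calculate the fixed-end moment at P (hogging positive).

M_P = 44.77 kN·m

Choose R_Q as the redundant. The primary structure is the cantilever fixed at P.
Deflection at Q on the released cantilever, summing each load's contribution:
  UDL 11: wL⁴/(8EI) = 563.8/EI
  point load 76 at a = 4.05: Pa²(3L − a)/(6EI) = 1963/EI
  δ_0 = 2527/EI
Flexibility coefficient — unit upward force at Q: δ_{QQ} = L³/(3EI) = 30.38/EI.
Compatibility at Q: δ_0 − R_Q·δ_{QQ} = 0, so R_Q = 2527/30.38 = 83.2 kN.
Moment equilibrium about P: M_P = Σ(load moments about P) − R_Q·L = 419.2 − 83.2×4.5 = 44.77 kN·m.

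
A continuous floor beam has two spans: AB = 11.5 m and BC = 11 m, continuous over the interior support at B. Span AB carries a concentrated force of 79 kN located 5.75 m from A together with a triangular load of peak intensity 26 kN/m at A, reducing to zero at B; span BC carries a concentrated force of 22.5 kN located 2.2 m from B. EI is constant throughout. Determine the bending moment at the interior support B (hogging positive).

Release continuity at B by inserting a hinge; the redundant is the internal moment M_B. The primary structure is two simply-supported spans AB and BC.
Discontinuity in slope at B on the released structure — sum the simple-span end rotations:
  span AB: point load 79 at a = 5.75: Pab(L + a)/(6LEI) = 653/EI
  span AB: triangular load, peak 26: 7w₀L³/(360EI) = 768.9/EI
  span BC: point load 22.5 at a = 2.2: Pab(L + b)/(6LEI) = 130.7/EI
  relative rotation θ_0 = (1422 + 130.7)/EI = 1553/EI
A unit hogging moment at B produces rotation L₁/(3EI) + L₂/(3EI) = 7.5/EI.
Slope continuity at B: θ_0 = M_B·7.5/EI, so M_B = 1553/7.5 = 207 kN·m (hogging).

M_B = 207 kN·m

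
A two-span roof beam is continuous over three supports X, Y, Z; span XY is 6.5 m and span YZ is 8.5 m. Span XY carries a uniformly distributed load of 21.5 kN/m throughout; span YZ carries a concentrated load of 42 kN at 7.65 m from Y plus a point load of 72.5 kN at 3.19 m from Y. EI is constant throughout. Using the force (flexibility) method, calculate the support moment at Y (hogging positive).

M_Y = 125.7 kN·m

Insert a hinge at Y; M_Y is the redundant, and each span becomes simply supported.
End slopes at the hinge Y, treating each span as simply supported:
  span XY: UDL 21.5: wL³/(24EI) = 246/EI
  span YZ: point load 42 at a = 7.65: Pab(L + b)/(6LEI) = 50.07/EI
  span YZ: point load 72.5 at a = 3.19: Pab(L + b)/(6LEI) = 332.5/EI
  relative rotation θ_0 = (246 + 382.6)/EI = 628.6/EI
A unit hogging moment at Y produces rotation L₁/(3EI) + L₂/(3EI) = 5/EI.
Compatibility: M_Y·(L₁+L₂)/(3EI) = θ_0, giving M_Y = 125.7 kN·m (hogging).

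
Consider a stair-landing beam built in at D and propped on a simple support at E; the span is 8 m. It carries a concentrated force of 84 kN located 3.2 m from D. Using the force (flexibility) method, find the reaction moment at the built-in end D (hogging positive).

M_D = 129 kN·m

Remove the prop at E; the released (primary) structure is a cantilever built in at D.
Free-end deflection of the primary structure under the applied loading (downward +):
  point load 84 at a = 3.2: Pa²(3L − a)/(6EI) = 2982/EI
Flexibility coefficient — unit upward force at E: δ_{EE} = L³/(3EI) = 170.7/EI.
Compatibility at E: δ_0 − R_E·δ_{EE} = 0, so R_E = 2982/170.7 = 17.47 kN.
Moment equilibrium about D: M_D = Σ(load moments about D) − R_E·L = 268.8 − 17.47×8 = 129 kN·m.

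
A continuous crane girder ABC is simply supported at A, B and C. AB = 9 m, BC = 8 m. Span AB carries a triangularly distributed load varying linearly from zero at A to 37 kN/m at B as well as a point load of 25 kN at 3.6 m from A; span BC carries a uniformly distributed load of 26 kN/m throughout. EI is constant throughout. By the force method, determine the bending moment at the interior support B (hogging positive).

M_B = 223.7 kN·m

Insert a hinge at B; M_B is the redundant, and each span becomes simply supported.
Rotations at B on the released spans (each span's end-slope, ×1/EI):
  span AB: triangular load, peak 37: w₀L³/(45EI) = 599.4/EI
  span AB: point load 25 at a = 3.6: Pab(L + a)/(6LEI) = 113.4/EI
  span BC: UDL 26: wL³/(24EI) = 554.7/EI
  relative rotation θ_0 = (712.8 + 554.7)/EI = 1267/EI
A unit hogging moment at B produces rotation L₁/(3EI) + L₂/(3EI) = 5.667/EI.
Compatibility: M_B·(L₁+L₂)/(3EI) = θ_0, giving M_B = 223.7 kN·m (hogging).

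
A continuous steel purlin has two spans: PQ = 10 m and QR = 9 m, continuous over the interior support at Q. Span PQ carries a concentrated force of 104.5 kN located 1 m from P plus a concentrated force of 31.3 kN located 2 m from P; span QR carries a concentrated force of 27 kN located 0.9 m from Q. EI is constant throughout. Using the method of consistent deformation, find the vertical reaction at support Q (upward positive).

R_Q = 52.17 kN

Take M_Q as the redundant. Released structure: two simple spans PQ and QR with a hinge at Q.
End slopes at the hinge Q, treating each span as simply supported:
  span PQ: point load 104.5 at a = 1: Pab(L + a)/(6LEI) = 172.4/EI
  span PQ: point load 31.3 at a = 2: Pab(L + a)/(6LEI) = 100.2/EI
  span QR: point load 27 at a = 0.9: Pab(L + b)/(6LEI) = 62.33/EI
  relative rotation θ_0 = (272.6 + 62.33)/EI = 334.9/EI
A unit hogging moment at Q produces rotation L₁/(3EI) + L₂/(3EI) = 6.333/EI.
Slope continuity at Q: θ_0 = M_Q·6.333/EI, so M_Q = 334.9/6.333 = 52.88 kN·m (hogging).
Span PQ, ΣM about P with M_Q applied at Q: R_Q^{PQ}·10 = 167.1 + 52.88, so R_Q^{PQ} = 22 kN and R_P = 135.8 − 22 = 113.8 kN.
Span QR, ΣM about R: R_Q^{QR}·9 = 218.7 + 52.88, so R_Q^{QR} = 30.18 kN and R_R = 27 − 30.18 = -3.176 kN.
R_Q = 22 + 30.18 = 52.17 kN.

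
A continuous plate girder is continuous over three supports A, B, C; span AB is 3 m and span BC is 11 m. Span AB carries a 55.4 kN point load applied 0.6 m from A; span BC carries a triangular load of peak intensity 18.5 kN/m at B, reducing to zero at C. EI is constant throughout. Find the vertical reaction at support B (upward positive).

R_B = 130.1 kN

Take M_B as the redundant. Released structure: two simple spans AB and BC with a hinge at B.
End slopes at the hinge B, treating each span as simply supported:
  span AB: point load 55.4 at a = 0.6: Pab(L + a)/(6LEI) = 15.96/EI
  span BC: triangular load, peak 18.5: w₀L³/(45EI) = 547.2/EI
  relative rotation θ_0 = (15.96 + 547.2)/EI = 563.1/EI
A unit hogging moment at B produces rotation L₁/(3EI) + L₂/(3EI) = 4.667/EI.
Compatibility: M_B·(L₁+L₂)/(3EI) = θ_0, giving M_B = 120.7 kN·m (hogging).
Span AB, ΣM about A with M_B applied at B: R_B^{AB}·3 = 33.24 + 120.7, so R_B^{AB} = 51.3 kN and R_A = 55.4 − 51.3 = 4.095 kN.
Span BC, ΣM about C: R_B^{BC}·11 = 746.2 + 120.7, so R_B^{BC} = 78.8 kN and R_C = 101.8 − 78.8 = 22.95 kN.
R_B = 51.3 + 78.8 = 130.1 kN.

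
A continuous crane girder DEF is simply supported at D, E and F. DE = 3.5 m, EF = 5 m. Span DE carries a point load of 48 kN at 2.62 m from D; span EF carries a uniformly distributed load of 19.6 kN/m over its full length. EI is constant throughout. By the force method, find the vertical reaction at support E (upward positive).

R_E = 108 kN

Take M_E as the redundant. Released structure: two simple spans DE and EF with a hinge at E.
Rotations at E on the released spans (each span's end-slope, ×1/EI):
  span DE: point load 48 at a = 2.62: Pab(L + a)/(6LEI) = 32.25/EI
  span EF: UDL 19.6: wL³/(24EI) = 102.1/EI
  relative rotation θ_0 = (32.25 + 102.1)/EI = 134.3/EI
A unit hogging moment at E produces rotation L₁/(3EI) + L₂/(3EI) = 2.833/EI.
Slope continuity at E: θ_0 = M_E·2.833/EI, so M_E = 134.3/2.833 = 47.41 kN·m (hogging).
Span DE, ΣM about D with M_E applied at E: R_E^{DE}·3.5 = 125.8 + 47.41, so R_E^{DE} = 49.48 kN and R_D = 48 − 49.48 = -1.478 kN.
Span EF, ΣM about F: R_E^{EF}·5 = 245 + 47.41, so R_E^{EF} = 58.48 kN and R_F = 98 − 58.48 = 39.52 kN.
R_E = 49.48 + 58.48 = 108 kN.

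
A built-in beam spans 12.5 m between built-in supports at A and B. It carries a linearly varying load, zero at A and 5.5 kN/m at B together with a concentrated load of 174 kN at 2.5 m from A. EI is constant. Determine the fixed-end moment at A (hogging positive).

M_A = 307 kN·m

Release both end moments; the primary structure is a simply-supported span AB with redundants M_A and M_B.
On the primary (simply-supported) span, the end slopes from the loading are:
  at A: triangular load, peak 5.5: 7w₀L³/(360EI) = 208.9/EI
  at B: triangular load, peak 5.5: w₀L³/(45EI) = 238.7/EI
  at A: point load 174 at a = 2.5: Pab(L + b)/(6LEI) = 1305/EI
  at B: point load 174 at a = 2.5: Pab(L + a)/(6LEI) = 870/EI
  θ_A0 = 1514/EI,  θ_B0 = 1109/EI
Flexibility coefficients: a unit moment at one end gives L/(3EI) there and L/(6EI) at the far end, so f₁₁ = f₂₂ = 4.167/EI and f₁₂ = f₂₁ = 2.083/EI.
Compatibility — zero rotation at each built-in end:
  4.167 M_A + 2.083 M_B = 1514
  2.083 M_A + 4.167 M_B = 1109
Solving the pair gives M_A = 307 kN·m and M_B = 112.6 kN·m (hogging).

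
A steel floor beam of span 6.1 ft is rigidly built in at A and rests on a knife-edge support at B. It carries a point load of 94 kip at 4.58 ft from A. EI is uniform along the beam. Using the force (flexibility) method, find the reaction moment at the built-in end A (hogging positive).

M_A = 67 kip·ft

Remove the prop at B; the released (primary) structure is a cantilever built in at A.
Free-end deflection of the primary structure under the applied loading (downward +):
  point load 94 at a = 4.58: Pa²(3L − a)/(6EI) = 4509/EI
Tip deflection under a unit load at B: L³/(3EI) = 75.66/EI.
The prop prevents deflection at B: R_B = δ_0/δ_{BB} = 4509/75.66 = 59.59 kip.
Moment equilibrium about A: M_A = Σ(load moments about A) − R_B·L = 430.5 − 59.59×6.1 = 67 kip·ft.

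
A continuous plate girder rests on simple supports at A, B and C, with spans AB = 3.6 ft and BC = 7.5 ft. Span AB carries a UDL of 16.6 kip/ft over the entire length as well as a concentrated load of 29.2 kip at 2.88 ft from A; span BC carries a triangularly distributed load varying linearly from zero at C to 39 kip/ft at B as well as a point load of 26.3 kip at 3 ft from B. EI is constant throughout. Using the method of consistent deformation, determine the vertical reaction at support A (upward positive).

Release continuity at B by inserting a hinge; the redundant is the internal moment M_B. The primary structure is two simply-supported spans AB and BC.
End slopes at the hinge B, treating each span as simply supported:
  span AB: UDL 16.6: wL³/(24EI) = 32.27/EI
  span AB: point load 29.2 at a = 2.88: Pab(L + a)/(6LEI) = 18.16/EI
  span BC: triangular load, peak 39: w₀L³/(45EI) = 365.6/EI
  span BC: point load 26.3 at a = 3: Pab(L + b)/(6LEI) = 94.68/EI
  relative rotation θ_0 = (50.44 + 460.3)/EI = 510.7/EI
A unit hogging moment at B produces rotation L₁/(3EI) + L₂/(3EI) = 3.7/EI.
Compatibility: M_B·(L₁+L₂)/(3EI) = θ_0, giving M_B = 138 kip·ft (hogging).
Span AB, ΣM about A with M_B applied at B: R_B^{AB}·3.6 = 191.7 + 138, so R_B^{AB} = 91.58 kip and R_A = 88.96 − 91.58 = -2.624 kip.

R_A = -2.624 kip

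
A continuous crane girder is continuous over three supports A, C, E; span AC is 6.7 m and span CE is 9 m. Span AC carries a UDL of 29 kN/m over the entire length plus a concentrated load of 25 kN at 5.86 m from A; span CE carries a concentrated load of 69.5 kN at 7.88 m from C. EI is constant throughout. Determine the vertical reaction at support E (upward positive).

Release continuity at C by inserting a hinge; the redundant is the internal moment M_C. The primary structure is two simply-supported spans AC and CE.
End slopes at the hinge C, treating each span as simply supported:
  span AC: UDL 29: wL³/(24EI) = 363.4/EI
  span AC: point load 25 at a = 5.86: Pab(L + a)/(6LEI) = 38.45/EI
  span CE: point load 69.5 at a = 7.88: Pab(L + b)/(6LEI) = 115/EI
  relative rotation θ_0 = (401.9 + 115)/EI = 516.8/EI
A unit hogging moment at C produces rotation L₁/(3EI) + L₂/(3EI) = 5.233/EI.
Slope continuity at C: θ_0 = M_C·5.233/EI, so M_C = 516.8/5.233 = 98.76 kN·m (hogging).
Span CE, ΣM about E: R_C^{CE}·9 = 77.84 + 98.76, so R_C^{CE} = 19.62 kN and R_E = 69.5 − 19.62 = 49.88 kN.

R_E = 49.88 kN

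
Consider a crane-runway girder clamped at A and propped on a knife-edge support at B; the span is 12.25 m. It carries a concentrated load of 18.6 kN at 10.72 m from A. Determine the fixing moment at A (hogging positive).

M_A = 14.01 kN·m

Remove the prop at B; the released (primary) structure is a cantilever built in at A.
Deflection at B on the released cantilever, summing each load's contribution:
  point load 18.6 at a = 10.72: Pa²(3L − a)/(6EI) = 9273/EI
Tip deflection under a unit load at B: L³/(3EI) = 612.8/EI.
The prop prevents deflection at B: R_B = δ_0/δ_{BB} = 9273/612.8 = 15.13 kN.
Moment equilibrium about A: M_A = Σ(load moments about A) − R_B·L = 199.4 − 15.13×12.25 = 14.01 kN·m.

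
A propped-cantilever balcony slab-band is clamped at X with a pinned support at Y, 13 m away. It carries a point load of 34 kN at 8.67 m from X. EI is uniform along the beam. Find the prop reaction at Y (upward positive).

Take the reaction at Y as the redundant and release it; the primary structure is a cantilever fixed at X.
Downward deflection at the released point Y due to the loads:
  point load 34 at a = 8.67: Pa²(3L − a)/(6EI) = 12919/EI
Tip deflection under a unit load at Y: L³/(3EI) = 732.3/EI.
Compatibility at Y: δ_0 − R_Y·δ_{YY} = 0, so R_Y = 12919/732.3 = 17.64 kN.

R_Y = 17.64 kN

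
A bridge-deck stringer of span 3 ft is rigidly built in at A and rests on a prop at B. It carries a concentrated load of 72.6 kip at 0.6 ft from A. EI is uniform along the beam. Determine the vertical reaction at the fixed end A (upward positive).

Choose R_B as the redundant. The primary structure is the cantilever fixed at A.
Free-end deflection of the primary structure under the applied loading (downward +):
  point load 72.6 at a = 0.6: Pa²(3L − a)/(6EI) = 36.59/EI
Tip deflection under a unit load at B: L³/(3EI) = 9/EI.
Compatibility at B: δ_0 − R_B·δ_{BB} = 0, so R_B = 36.59/9 = 4.066 kip.
Vertical equilibrium: R_A = ΣP − R_B = 72.6 − 4.066 = 68.53 kip.

R_A = 68.53 kip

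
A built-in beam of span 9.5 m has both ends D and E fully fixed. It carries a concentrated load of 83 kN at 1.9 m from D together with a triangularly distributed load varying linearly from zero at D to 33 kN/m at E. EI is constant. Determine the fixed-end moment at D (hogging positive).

M_D = 200.2 kN·m

Take the two fixed-end moments M_D, M_E as redundants; the released structure is the simple span DE.
On the primary (simply-supported) span, the end slopes from the loading are:
  at D: point load 83 at a = 1.9: Pab(L + b)/(6LEI) = 359.6/EI
  at E: point load 83 at a = 1.9: Pab(L + a)/(6LEI) = 239.7/EI
  at D: triangular load, peak 33: 7w₀L³/(360EI) = 550.1/EI
  at E: triangular load, peak 33: w₀L³/(45EI) = 628.7/EI
  θ_D0 = 909.7/EI,  θ_E0 = 868.4/EI
Flexibility coefficients: a unit moment at one end gives L/(3EI) there and L/(6EI) at the far end, so f₁₁ = f₂₂ = 3.167/EI and f₁₂ = f₂₁ = 1.583/EI.
Compatibility — zero rotation at each built-in end:
  3.167 M_D + 1.583 M_E = 909.7
  1.583 M_D + 3.167 M_E = 868.4
Solving the pair gives M_D = 200.2 kN·m and M_E = 174.1 kN·m (hogging).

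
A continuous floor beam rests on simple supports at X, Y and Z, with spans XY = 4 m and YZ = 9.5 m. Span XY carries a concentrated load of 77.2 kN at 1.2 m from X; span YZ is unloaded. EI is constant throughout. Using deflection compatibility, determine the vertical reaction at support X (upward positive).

R_X = 50.92 kN

Insert a hinge at Y; M_Y is the redundant, and each span becomes simply supported.
Rotations at Y on the released spans (each span's end-slope, ×1/EI):
  span XY: point load 77.2 at a = 1.2: Pab(L + a)/(6LEI) = 56.2/EI
  relative rotation θ_0 = (56.2 + 0)/EI = 56.2/EI
A unit hogging moment at Y produces rotation L₁/(3EI) + L₂/(3EI) = 4.5/EI.
Compatibility: M_Y·(L₁+L₂)/(3EI) = θ_0, giving M_Y = 12.49 kN·m (hogging).
Span XY, ΣM about X with M_Y applied at Y: R_Y^{XY}·4 = 92.64 + 12.49, so R_Y^{XY} = 26.28 kN and R_X = 77.2 − 26.28 = 50.92 kN.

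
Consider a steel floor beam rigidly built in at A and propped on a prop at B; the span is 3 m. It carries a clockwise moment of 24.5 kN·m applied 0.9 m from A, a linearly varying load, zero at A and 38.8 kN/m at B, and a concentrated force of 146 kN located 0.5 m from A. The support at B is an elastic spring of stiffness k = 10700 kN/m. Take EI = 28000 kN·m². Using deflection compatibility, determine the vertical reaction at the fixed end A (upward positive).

R_A = 170.1 kN

Release the roller at B. Primary structure: cantilever fixed at A.
Free-end deflection of the primary structure under the applied loading (downward +):
  clockwise couple 24.5 at a = 0.9: M₀a(2L − a)/(2EI) = 56.23/EI
  triangular load, peak 38.8 at the free end: 11w₀L⁴/(120EI) = 288.1/EI
  point load 146 at a = 0.5: Pa²(3L − a)/(6EI) = 51.71/EI
  δ_0 = 396/EI
Tip deflection under a unit load at B: L³/(3EI) = 9/EI.
With EI = 28000 kN·m²: δ_0 = 0.014144 m and δ_{BB} = 0.000321 m/kN.
Compatibility — the spring shortens by R_B/k under the reaction it provides: δ_0 − R_B·δ_{BB} = R_B/k. With 1/k = 0.000093 m/kN, R_B = δ_0 / (δ_{BB} + 1/k) = 0.014144 / (0.000321 + 0.000093) = 34.09 kN.
Vertical equilibrium: R_A = ΣP − R_B = 204.2 − 34.09 = 170.1 kN.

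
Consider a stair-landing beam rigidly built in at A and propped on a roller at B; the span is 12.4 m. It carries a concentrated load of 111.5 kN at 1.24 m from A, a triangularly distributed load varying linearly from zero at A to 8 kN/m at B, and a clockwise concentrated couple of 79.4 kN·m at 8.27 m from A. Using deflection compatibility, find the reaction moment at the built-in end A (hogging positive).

Release the roller at B. Primary structure: cantilever fixed at A.
Free-end deflection of the primary structure under the applied loading (downward +):
  point load 111.5 at a = 1.24: Pa²(3L − a)/(6EI) = 1028/EI
  triangular load, peak 8 at the free end: 11w₀L⁴/(120EI) = 17338/EI
  clockwise couple 79.4 at a = 8.27: M₀a(2L − a)/(2EI) = 5427/EI
  δ_0 = 23792/EI
Flexibility coefficient — unit upward force at B: δ_{BB} = L³/(3EI) = 635.5/EI.
Compatibility at B: δ_0 − R_B·δ_{BB} = 0, so R_B = 23792/635.5 = 37.44 kN.
Moment equilibrium about A: M_A = Σ(load moments about A) − R_B·L = 627.7 − 37.44×12.4 = 163.5 kN·m.

M_A = 163.5 kN·m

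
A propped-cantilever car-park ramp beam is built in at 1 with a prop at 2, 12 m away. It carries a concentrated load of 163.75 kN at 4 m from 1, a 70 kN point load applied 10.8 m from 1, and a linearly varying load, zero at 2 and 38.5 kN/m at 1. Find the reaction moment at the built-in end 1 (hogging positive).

Release the roller at 2. Primary structure: cantilever fixed at 1.
Free-end deflection of the primary structure under the applied loading (downward +):
  point load 163.75 at a = 4: Pa²(3L − a)/(6EI) = 13973/EI
  point load 70 at a = 10.8: Pa²(3L − a)/(6EI) = 34292/EI
  triangular load, peak 38.5 at the fixed end: w₀L⁴/(30EI) = 26611/EI
  δ_0 = 74877/EI
Tip deflection under a unit load at 2: L³/(3EI) = 576/EI.
Compatibility at 2: δ_0 − R_2·δ_{22} = 0, so R_2 = 74877/576 = 130 kN.
Moment equilibrium about 1: M_1 = Σ(load moments about 1) − R_2·L = 2335 − 130×12 = 775.1 kN·m.

M_1 = 775.1 kN·m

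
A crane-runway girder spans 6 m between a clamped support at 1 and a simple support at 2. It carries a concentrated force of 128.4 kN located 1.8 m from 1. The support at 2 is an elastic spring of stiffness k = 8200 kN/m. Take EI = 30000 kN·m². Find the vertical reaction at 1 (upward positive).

Release the roller at 2. Primary structure: cantilever fixed at 1.
Downward deflection at the released point 2 due to the loads:
  point load 128.4 at a = 1.8: Pa²(3L − a)/(6EI) = 1123/EI
Tip deflection under a unit load at 2: L³/(3EI) = 72/EI.
With EI = 30000 kN·m²: δ_0 = 0.037441 m and δ_{22} = 0.0024 m/kN.
Compatibility — the spring shortens by R_2/k under the reaction it provides: δ_0 − R_2·δ_{22} = R_2/k. With 1/k = 0.000122 m/kN, R_2 = δ_0 / (δ_{22} + 1/k) = 0.037441 / (0.0024 + 0.000122) = 14.85 kN.
Vertical equilibrium: R_1 = ΣP − R_2 = 128.4 − 14.85 = 113.6 kN.

R_1 = 113.6 kN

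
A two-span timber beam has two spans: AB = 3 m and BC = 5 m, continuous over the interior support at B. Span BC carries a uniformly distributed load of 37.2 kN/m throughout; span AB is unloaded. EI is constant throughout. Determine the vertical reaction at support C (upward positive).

R_C = 78.47 kN

Release continuity at B by inserting a hinge; the redundant is the internal moment M_B. The primary structure is two simply-supported spans AB and BC.
End slopes at the hinge B, treating each span as simply supported:
  span BC: UDL 37.2: wL³/(24EI) = 193.8/EI
  relative rotation θ_0 = (0 + 193.8)/EI = 193.8/EI
A unit hogging moment at B produces rotation L₁/(3EI) + L₂/(3EI) = 2.667/EI.
Compatibility: M_B·(L₁+L₂)/(3EI) = θ_0, giving M_B = 72.66 kN·m (hogging).
Span BC, ΣM about C: R_B^{BC}·5 = 465 + 72.66, so R_B^{BC} = 107.5 kN and R_C = 186 − 107.5 = 78.47 kN.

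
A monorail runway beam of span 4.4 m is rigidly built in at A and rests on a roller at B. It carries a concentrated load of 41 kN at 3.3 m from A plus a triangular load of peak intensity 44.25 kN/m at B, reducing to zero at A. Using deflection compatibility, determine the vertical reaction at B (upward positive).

Remove the prop at B; the released (primary) structure is a cantilever built in at A.
Downward deflection at the released point B due to the loads:
  point load 41 at a = 3.3: Pa²(3L − a)/(6EI) = 736.7/EI
  triangular load, peak 44.25 at the free end: 11w₀L⁴/(120EI) = 1520/EI
  δ_0 = 2257/EI
Tip deflection under a unit load at B: L³/(3EI) = 28.39/EI.
Compatibility at B: δ_0 − R_B·δ_{BB} = 0, so R_B = 2257/28.39 = 79.49 kN.

R_B = 79.49 kN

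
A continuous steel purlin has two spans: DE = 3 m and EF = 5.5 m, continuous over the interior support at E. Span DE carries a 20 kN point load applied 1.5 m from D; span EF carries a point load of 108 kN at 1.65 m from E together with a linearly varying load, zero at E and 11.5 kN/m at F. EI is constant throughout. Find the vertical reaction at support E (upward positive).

R_E = 140.3 kN

Release continuity at E by inserting a hinge; the redundant is the internal moment M_E. The primary structure is two simply-supported spans DE and EF.
Rotations at E on the released spans (each span's end-slope, ×1/EI):
  span DE: point load 20 at a = 1.5: Pab(L + a)/(6LEI) = 11.25/EI
  span EF: point load 108 at a = 1.65: Pab(L + b)/(6LEI) = 194.4/EI
  span EF: triangular load, peak 11.5: 7w₀L³/(360EI) = 37.2/EI
  relative rotation θ_0 = (11.25 + 231.6)/EI = 242.8/EI
A unit hogging moment at E produces rotation L₁/(3EI) + L₂/(3EI) = 2.833/EI.
Compatibility: M_E·(L₁+L₂)/(3EI) = θ_0, giving M_E = 85.71 kN·m (hogging).
Span DE, ΣM about D with M_E applied at E: R_E^{DE}·3 = 30 + 85.71, so R_E^{DE} = 38.57 kN and R_D = 20 − 38.57 = -18.57 kN.
Span EF, ΣM about F: R_E^{EF}·5.5 = 473.8 + 85.71, so R_E^{EF} = 101.7 kN and R_F = 139.6 − 101.7 = 37.9 kN.
R_E = 38.57 + 101.7 = 140.3 kN.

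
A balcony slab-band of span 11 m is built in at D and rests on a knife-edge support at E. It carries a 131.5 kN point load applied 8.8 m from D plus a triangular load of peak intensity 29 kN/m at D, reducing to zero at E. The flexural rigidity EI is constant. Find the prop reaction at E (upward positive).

Choose R_E as the redundant. The primary structure is the cantilever fixed at D.
Downward deflection at the released point E due to the loads:
  point load 131.5 at a = 8.8: Pa²(3L − a)/(6EI) = 41073/EI
  triangular load, peak 29 at the fixed end: w₀L⁴/(30EI) = 14153/EI
  δ_0 = 55226/EI
Tip deflection under a unit load at E: L³/(3EI) = 443.7/EI.
The prop prevents deflection at E: R_E = δ_0/δ_{EE} = 55226/443.7 = 124.5 kN.

R_E = 124.5 kN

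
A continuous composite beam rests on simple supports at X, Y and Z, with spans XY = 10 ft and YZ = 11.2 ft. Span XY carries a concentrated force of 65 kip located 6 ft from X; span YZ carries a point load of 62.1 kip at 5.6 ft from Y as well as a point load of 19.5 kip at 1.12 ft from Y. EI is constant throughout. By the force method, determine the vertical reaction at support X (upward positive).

Take M_Y as the redundant. Released structure: two simple spans XY and YZ with a hinge at Y.
Rotations at Y on the released spans (each span's end-slope, ×1/EI):
  span XY: point load 65 at a = 6: Pab(L + a)/(6LEI) = 416/EI
  span YZ: point load 62.1 at a = 5.6: Pab(L + b)/(6LEI) = 486.9/EI
  span YZ: point load 19.5 at a = 1.12: Pab(L + b)/(6LEI) = 69.71/EI
  relative rotation θ_0 = (416 + 556.6)/EI = 972.6/EI
A unit hogging moment at Y produces rotation L₁/(3EI) + L₂/(3EI) = 7.067/EI.
Slope continuity at Y: θ_0 = M_Y·7.067/EI, so M_Y = 972.6/7.067 = 137.6 kip·ft (hogging).
Span XY, ΣM about X with M_Y applied at Y: R_Y^{XY}·10 = 390 + 137.6, so R_Y^{XY} = 52.76 kip and R_X = 65 − 52.76 = 12.24 kip.

R_X = 12.24 kip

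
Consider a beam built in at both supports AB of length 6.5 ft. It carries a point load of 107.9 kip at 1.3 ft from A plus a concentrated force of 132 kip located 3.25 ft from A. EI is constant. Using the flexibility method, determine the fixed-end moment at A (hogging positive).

Take the two fixed-end moments M_A, M_B as redundants; the released structure is the simple span AB.
On the primary (simply-supported) span, the end slopes from the loading are:
  at A: point load 107.9 at a = 1.3: Pab(L + b)/(6LEI) = 218.8/EI
  at B: point load 107.9 at a = 1.3: Pab(L + a)/(6LEI) = 145.9/EI
  at A: point load 132 at a = 3.25: Pab(L + b)/(6LEI) = 348.6/EI
  at B: point load 132 at a = 3.25: Pab(L + a)/(6LEI) = 348.6/EI
  θ_A0 = 567.4/EI,  θ_B0 = 494.4/EI
Flexibility coefficients: a unit moment at one end gives L/(3EI) there and L/(6EI) at the far end, so f₁₁ = f₂₂ = 2.167/EI and f₁₂ = f₂₁ = 1.083/EI.
Compatibility — zero rotation at each built-in end:
  2.167 M_A + 1.083 M_B = 567.4
  1.083 M_A + 2.167 M_B = 494.4
Solving the pair gives M_A = 197 kip·ft and M_B = 129.7 kip·ft (hogging).

M_A = 197 kip·ft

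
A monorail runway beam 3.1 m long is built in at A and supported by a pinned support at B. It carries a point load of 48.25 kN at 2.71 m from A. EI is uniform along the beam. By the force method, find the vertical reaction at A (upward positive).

R_A = 9.057 kN

Remove the prop at B; the released (primary) structure is a cantilever built in at A.
Primary-structure tip deflection at B by superposition:
  point load 48.25 at a = 2.71: Pa²(3L − a)/(6EI) = 389.2/EI
Flexibility coefficient — unit upward force at B: δ_{BB} = L³/(3EI) = 9.93/EI.
The prop prevents deflection at B: R_B = δ_0/δ_{BB} = 389.2/9.93 = 39.19 kN.
Vertical equilibrium: R_A = ΣP − R_B = 48.25 − 39.19 = 9.057 kN.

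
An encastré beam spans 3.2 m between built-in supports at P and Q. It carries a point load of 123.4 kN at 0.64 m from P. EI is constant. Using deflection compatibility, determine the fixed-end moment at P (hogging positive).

M_P = 50.54 kN·m

Release both end moments; the primary structure is a simply-supported span PQ with redundants M_P and M_Q.
End rotations of the released simple span under the applied load (×1/EI):
  at P: point load 123.4 at a = 0.64: Pab(L + b)/(6LEI) = 60.65/EI
  at Q: point load 123.4 at a = 0.64: Pab(L + a)/(6LEI) = 40.44/EI
  θ_P0 = 60.65/EI,  θ_Q0 = 40.44/EI
Flexibility coefficients: a unit moment at one end gives L/(3EI) there and L/(6EI) at the far end, so f₁₁ = f₂₂ = 1.067/EI and f₁₂ = f₂₁ = 0.5333/EI.
Compatibility — zero rotation at each built-in end:
  1.067 M_P + 0.5333 M_Q = 60.65
  0.5333 M_P + 1.067 M_Q = 40.44
Solving the pair gives M_P = 50.54 kN·m and M_Q = 12.64 kN·m (hogging).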